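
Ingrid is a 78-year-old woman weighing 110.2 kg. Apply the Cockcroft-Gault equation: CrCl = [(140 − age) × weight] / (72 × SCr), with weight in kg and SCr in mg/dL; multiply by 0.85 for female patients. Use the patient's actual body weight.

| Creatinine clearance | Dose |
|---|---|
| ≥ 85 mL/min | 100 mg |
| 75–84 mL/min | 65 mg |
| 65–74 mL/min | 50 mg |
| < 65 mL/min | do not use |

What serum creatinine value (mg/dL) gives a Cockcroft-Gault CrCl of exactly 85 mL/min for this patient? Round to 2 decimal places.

0.95 mg/dL

Standard dose requires CrCl ≥ 85 mL/min.
Set (140 − 78) × 110.2 × 0.85 / (72 × SCr) = 85
SCr = (140 − 78) × 110.2 × 0.85 / (72 × 85) = 0.949 mg/dL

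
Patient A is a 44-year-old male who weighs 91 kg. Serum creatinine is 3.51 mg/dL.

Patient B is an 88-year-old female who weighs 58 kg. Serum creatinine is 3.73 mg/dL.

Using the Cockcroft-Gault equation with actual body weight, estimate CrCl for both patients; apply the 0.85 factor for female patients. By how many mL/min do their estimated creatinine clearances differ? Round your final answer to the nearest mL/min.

25 mL/min

Patient A: CrCl = (140 − 44) × 91 / (72 × 3.51) = 8736.0 / 252.72 ≈ 34.6 mL/min
Patient B: CrCl = (140 − 88) × 58 / (72 × 3.73) × 0.85 = 3016.0 / 268.56 × 0.85 ≈ 9.5 mL/min
|34.6 − 9.5| = 25.1 mL/min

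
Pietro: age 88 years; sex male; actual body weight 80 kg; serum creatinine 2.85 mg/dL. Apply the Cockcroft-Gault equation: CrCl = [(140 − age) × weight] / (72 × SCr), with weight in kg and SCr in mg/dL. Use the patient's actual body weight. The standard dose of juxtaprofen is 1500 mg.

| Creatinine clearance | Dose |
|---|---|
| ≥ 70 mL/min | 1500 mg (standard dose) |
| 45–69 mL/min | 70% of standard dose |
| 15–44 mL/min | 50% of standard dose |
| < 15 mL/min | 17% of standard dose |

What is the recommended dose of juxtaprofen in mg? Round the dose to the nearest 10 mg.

750 mg

CrCl = (140 − 88) × 80 / (72 × 2.85) = 4160.0 / 205.20 ≈ 20.3 mL/min
CrCl ≈ 20 mL/min → bracket 15–44 mL/min.
50% of 1500 mg = 750 mg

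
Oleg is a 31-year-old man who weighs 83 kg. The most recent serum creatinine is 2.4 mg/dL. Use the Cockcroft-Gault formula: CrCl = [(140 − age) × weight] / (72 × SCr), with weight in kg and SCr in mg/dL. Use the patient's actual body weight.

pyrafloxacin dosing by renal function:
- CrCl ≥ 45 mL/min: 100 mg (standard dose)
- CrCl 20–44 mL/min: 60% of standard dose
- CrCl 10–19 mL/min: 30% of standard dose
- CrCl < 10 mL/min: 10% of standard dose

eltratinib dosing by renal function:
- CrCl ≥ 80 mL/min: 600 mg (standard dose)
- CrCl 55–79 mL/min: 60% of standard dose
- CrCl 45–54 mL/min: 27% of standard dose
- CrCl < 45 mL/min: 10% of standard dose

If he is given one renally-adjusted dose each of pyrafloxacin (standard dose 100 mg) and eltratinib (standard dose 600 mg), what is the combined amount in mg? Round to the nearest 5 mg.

260 mg

CrCl = (140 − 31) × 83 / (72 × 2.4) = 9047.0 / 172.80 ≈ 52.4 mL/min
CrCl ≈ 52 mL/min.
pyrafloxacin: ≥ 45 mL/min → 100% of 100 mg = 100 mg.
eltratinib: 45–54 mL/min → 27% of 600 mg = 162 mg.
Total = 100 + 162 = 262 mg.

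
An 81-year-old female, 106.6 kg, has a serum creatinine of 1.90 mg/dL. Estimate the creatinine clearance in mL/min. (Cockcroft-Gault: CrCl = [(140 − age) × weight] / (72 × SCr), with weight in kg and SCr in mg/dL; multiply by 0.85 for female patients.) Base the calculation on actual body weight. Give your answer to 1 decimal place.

39.1 mL/min

CrCl = (140 − 81) × 106.6 / (72 × 1.9) × 0.85 = 6289.4 / 136.80 × 0.85 ≈ 39.1 mL/min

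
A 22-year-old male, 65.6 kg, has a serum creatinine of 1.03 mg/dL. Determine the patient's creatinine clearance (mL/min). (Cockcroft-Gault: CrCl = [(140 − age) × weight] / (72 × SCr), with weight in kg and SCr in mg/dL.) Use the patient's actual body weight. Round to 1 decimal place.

104.4 mL/min

CrCl = (140 − 22) × 65.6 / (72 × 1.03) = 7740.8 / 74.16 ≈ 104.4 mL/min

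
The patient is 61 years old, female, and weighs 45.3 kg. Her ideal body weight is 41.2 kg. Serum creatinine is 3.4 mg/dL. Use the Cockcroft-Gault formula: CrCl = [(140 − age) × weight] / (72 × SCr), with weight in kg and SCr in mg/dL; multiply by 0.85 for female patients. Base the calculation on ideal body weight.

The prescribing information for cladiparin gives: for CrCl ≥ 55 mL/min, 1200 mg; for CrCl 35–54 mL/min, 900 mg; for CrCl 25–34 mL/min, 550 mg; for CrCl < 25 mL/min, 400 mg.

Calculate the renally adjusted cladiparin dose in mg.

CrCl = (140 − 61) × 41.2 / (72 × 3.4) × 0.85 = 3254.8 / 244.80 × 0.85 ≈ 11.3 mL/min
CrCl ≈ 11 mL/min → bracket < 25 mL/min.
Dose for this bracket: 400 mg.

400 mg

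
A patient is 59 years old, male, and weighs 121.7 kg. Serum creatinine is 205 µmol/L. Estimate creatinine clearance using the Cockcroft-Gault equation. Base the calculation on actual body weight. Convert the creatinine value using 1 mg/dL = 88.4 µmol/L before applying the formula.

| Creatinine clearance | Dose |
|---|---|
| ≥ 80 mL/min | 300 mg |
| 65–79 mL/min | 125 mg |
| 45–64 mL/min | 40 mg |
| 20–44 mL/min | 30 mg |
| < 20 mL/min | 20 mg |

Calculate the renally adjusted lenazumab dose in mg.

SCr = 205 / 88.4 = 2.319 mg/dL
CrCl = (140 − 59) × 121.7 / (72 × 2.319) = 9857.7 / 166.97 ≈ 59.0 mL/min
CrCl ≈ 59 mL/min → bracket 45–64 mL/min.
Dose for this bracket: 40 mg.

40 mg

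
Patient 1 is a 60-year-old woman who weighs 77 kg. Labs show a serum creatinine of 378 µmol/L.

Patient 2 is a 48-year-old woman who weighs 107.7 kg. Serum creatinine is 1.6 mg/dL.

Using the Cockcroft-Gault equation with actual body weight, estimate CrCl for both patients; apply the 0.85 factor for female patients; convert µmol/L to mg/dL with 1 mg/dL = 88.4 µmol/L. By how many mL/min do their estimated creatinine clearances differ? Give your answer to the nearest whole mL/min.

Patient 1: SCr = 378 / 88.4 = 4.276 mg/dL
Patient 1: CrCl = (140 − 60) × 77 / (72 × 4.276) × 0.85 = 6160.0 / 307.87 × 0.85 ≈ 17.0 mL/min
Patient 2: CrCl = (140 − 48) × 107.7 / (72 × 1.6) × 0.85 = 9908.4 / 115.20 × 0.85 ≈ 73.1 mL/min
|17.0 − 73.1| = 56.1 mL/min

56 mL/min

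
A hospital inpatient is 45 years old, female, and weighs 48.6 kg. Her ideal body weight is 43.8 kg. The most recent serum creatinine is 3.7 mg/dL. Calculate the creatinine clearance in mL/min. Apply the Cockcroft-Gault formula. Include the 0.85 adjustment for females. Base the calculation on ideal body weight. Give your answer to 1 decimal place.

CrCl = (140 − 45) × 43.8 / (72 × 3.7) × 0.85 = 4161.0 / 266.40 × 0.85 ≈ 13.3 mL/min

13.3 mL/min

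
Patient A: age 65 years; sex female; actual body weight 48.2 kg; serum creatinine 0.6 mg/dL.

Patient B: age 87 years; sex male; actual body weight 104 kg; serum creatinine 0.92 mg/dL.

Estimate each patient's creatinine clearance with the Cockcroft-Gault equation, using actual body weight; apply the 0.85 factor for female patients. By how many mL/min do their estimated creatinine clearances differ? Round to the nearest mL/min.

Patient A: CrCl = (140 − 65) × 48.2 / (72 × 0.6) × 0.85 = 3615.0 / 43.20 × 0.85 ≈ 71.1 mL/min
Patient B: CrCl = (140 − 87) × 104 / (72 × 0.92) = 5512.0 / 66.24 ≈ 83.2 mL/min
|71.1 − 83.2| = 12.1 mL/min

12 mL/min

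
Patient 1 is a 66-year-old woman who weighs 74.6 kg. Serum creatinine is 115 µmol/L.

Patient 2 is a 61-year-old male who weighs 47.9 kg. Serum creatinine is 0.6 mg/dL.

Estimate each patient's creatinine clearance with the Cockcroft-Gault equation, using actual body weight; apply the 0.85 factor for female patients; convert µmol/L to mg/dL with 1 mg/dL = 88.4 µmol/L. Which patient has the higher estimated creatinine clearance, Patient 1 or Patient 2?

Patient 1: SCr = 115 / 88.4 = 1.301 mg/dL
Patient 1: CrCl = (140 − 66) × 74.6 / (72 × 1.301) × 0.85 = 5520.4 / 93.67 × 0.85 ≈ 50.1 mL/min
Patient 2: CrCl = (140 − 61) × 47.9 / (72 × 0.6) = 3784.1 / 43.20 ≈ 87.6 mL/min
50.1 vs 87.6 mL/min → Patient 2 is higher.

Patient 2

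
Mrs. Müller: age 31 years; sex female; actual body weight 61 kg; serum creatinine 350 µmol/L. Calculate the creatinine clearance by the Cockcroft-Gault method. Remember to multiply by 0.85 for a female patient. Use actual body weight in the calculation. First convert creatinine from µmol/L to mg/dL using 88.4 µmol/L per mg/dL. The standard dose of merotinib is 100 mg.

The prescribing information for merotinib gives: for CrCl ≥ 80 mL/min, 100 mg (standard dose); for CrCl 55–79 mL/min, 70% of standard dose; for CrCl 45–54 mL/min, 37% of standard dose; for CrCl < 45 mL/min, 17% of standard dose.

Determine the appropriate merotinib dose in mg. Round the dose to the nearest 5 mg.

SCr = 350 / 88.4 = 3.959 mg/dL
CrCl = (140 − 31) × 61 / (72 × 3.959) × 0.85 = 6649.0 / 285.05 × 0.85 ≈ 19.8 mL/min
CrCl ≈ 20 mL/min → bracket < 45 mL/min.
17% of 100 mg = 17 mg → 15 mg

15 mg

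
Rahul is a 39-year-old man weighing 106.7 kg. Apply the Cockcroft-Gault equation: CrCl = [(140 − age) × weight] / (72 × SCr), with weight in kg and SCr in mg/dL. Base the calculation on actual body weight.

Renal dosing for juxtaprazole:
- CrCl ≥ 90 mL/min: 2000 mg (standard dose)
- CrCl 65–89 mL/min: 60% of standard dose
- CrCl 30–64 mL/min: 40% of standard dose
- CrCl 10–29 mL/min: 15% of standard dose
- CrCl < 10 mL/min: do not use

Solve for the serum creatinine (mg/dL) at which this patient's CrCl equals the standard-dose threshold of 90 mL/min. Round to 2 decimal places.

Standard dose requires CrCl ≥ 90 mL/min.
Set (140 − 39) × 106.7 / (72 × SCr) = 90
SCr = (140 − 39) × 106.7 / (72 × 90) = 1.663 mg/dL

1.66 mg/dL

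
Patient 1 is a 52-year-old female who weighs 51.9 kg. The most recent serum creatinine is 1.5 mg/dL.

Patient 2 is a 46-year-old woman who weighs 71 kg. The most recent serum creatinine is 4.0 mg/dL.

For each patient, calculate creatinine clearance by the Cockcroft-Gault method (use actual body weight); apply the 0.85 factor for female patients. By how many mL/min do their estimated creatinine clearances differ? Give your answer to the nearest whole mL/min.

Patient 1: CrCl = (140 − 52) × 51.9 / (72 × 1.5) × 0.85 = 4567.2 / 108.00 × 0.85 ≈ 35.9 mL/min
Patient 2: CrCl = (140 − 46) × 71 / (72 × 4) × 0.85 = 6674.0 / 288.00 × 0.85 ≈ 19.7 mL/min
|35.9 − 19.7| = 16.2 mL/min

16 mL/min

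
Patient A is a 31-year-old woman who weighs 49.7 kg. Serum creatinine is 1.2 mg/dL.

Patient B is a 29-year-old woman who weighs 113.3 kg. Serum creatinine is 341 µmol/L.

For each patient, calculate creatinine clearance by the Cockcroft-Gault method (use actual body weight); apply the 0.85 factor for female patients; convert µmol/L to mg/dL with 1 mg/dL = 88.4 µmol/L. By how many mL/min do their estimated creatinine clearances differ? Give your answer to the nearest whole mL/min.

15 mL/min

Patient A: CrCl = (140 − 31) × 49.7 / (72 × 1.2) × 0.85 = 5417.3 / 86.40 × 0.85 ≈ 53.3 mL/min
Patient B: SCr = 341 / 88.4 = 3.857 mg/dL
Patient B: CrCl = (140 − 29) × 113.3 / (72 × 3.857) × 0.85 = 12576.3 / 277.70 × 0.85 ≈ 38.5 mL/min
|53.3 − 38.5| = 14.8 mL/min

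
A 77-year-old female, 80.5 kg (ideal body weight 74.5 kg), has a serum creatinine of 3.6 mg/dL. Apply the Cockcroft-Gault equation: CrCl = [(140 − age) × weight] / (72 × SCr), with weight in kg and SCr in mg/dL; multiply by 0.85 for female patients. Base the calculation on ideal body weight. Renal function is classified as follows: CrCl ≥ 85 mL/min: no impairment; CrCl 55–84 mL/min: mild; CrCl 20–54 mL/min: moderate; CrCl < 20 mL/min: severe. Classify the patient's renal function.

severe

CrCl = (140 − 77) × 74.5 / (72 × 3.6) × 0.85 = 4693.5 / 259.20 × 0.85 ≈ 15.4 mL/min
15 mL/min falls in the 'severe' range.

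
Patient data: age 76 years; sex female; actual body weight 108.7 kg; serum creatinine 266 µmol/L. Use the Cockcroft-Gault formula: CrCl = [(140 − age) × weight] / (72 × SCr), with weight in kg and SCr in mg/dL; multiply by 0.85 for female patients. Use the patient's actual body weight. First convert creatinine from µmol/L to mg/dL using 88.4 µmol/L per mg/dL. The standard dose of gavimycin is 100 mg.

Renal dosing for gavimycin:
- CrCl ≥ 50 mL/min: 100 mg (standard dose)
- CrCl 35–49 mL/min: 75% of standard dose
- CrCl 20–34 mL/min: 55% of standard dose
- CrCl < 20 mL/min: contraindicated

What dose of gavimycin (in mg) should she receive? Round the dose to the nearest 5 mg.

55 mg

SCr = 266 / 88.4 = 3.009 mg/dL
CrCl = (140 − 76) × 108.7 / (72 × 3.009) × 0.85 = 6956.8 / 216.65 × 0.85 ≈ 27.3 mL/min
CrCl ≈ 27 mL/min → bracket 20–34 mL/min.
55% of 100 mg = 55 mg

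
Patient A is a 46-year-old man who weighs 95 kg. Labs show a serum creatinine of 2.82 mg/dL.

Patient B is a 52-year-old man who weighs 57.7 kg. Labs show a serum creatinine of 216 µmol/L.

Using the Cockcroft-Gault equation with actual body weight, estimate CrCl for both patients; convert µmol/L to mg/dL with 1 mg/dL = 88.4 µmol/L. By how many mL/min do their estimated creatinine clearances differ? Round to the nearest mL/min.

Patient A: CrCl = (140 − 46) × 95 / (72 × 2.82) = 8930.0 / 203.04 ≈ 44.0 mL/min
Patient B: SCr = 216 / 88.4 = 2.443 mg/dL
Patient B: CrCl = (140 − 52) × 57.7 / (72 × 2.443) = 5077.6 / 175.90 ≈ 28.9 mL/min
|44.0 − 28.9| = 15.1 mL/min

15 mL/min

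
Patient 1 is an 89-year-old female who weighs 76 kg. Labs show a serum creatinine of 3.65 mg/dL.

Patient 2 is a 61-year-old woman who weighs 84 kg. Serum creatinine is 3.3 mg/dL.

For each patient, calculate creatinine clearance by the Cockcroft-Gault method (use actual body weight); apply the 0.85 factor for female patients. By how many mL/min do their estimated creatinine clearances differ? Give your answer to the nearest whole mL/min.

Patient 1: CrCl = (140 − 89) × 76 / (72 × 3.65) × 0.85 = 3876.0 / 262.80 × 0.85 ≈ 12.5 mL/min
Patient 2: CrCl = (140 − 61) × 84 / (72 × 3.3) × 0.85 = 6636.0 / 237.60 × 0.85 ≈ 23.7 mL/min
|12.5 − 23.7| = 11.2 mL/min

11 mL/min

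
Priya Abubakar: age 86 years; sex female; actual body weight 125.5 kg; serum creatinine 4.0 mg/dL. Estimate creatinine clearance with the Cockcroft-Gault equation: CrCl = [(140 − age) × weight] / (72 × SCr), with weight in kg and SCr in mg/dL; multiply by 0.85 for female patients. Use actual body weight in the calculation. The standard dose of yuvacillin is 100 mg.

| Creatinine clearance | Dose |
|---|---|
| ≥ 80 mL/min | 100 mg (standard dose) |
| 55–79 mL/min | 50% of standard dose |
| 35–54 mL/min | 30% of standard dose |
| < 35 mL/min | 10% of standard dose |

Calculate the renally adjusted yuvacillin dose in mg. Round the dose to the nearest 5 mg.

10 mg

CrCl = (140 − 86) × 125.5 / (72 × 4) × 0.85 = 6777.0 / 288.00 × 0.85 ≈ 20.0 mL/min
CrCl ≈ 20 mL/min → bracket < 35 mL/min.
10% of 100 mg = 10 mg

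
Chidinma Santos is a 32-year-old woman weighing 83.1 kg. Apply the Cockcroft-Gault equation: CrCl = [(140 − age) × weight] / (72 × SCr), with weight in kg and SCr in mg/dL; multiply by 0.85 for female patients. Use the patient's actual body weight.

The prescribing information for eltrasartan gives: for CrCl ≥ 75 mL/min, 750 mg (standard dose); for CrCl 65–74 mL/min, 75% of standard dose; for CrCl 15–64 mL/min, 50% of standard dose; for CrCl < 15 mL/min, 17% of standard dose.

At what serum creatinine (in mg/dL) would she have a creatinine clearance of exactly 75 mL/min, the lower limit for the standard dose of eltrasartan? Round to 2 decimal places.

Standard dose requires CrCl ≥ 75 mL/min.
Set (140 − 32) × 83.1 × 0.85 / (72 × SCr) = 75
SCr = (140 − 32) × 83.1 × 0.85 / (72 × 75) = 1.413 mg/dL

1.41 mg/dL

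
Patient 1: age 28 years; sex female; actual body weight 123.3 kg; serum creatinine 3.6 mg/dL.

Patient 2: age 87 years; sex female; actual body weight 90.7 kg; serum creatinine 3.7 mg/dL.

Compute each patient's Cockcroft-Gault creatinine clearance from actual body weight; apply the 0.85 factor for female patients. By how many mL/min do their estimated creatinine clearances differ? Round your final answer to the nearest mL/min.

30 mL/min

Patient 1: CrCl = (140 − 28) × 123.3 / (72 × 3.6) × 0.85 = 13809.6 / 259.20 × 0.85 ≈ 45.3 mL/min
Patient 2: CrCl = (140 − 87) × 90.7 / (72 × 3.7) × 0.85 = 4807.1 / 266.40 × 0.85 ≈ 15.3 mL/min
|45.3 − 15.3| = 30.0 mL/min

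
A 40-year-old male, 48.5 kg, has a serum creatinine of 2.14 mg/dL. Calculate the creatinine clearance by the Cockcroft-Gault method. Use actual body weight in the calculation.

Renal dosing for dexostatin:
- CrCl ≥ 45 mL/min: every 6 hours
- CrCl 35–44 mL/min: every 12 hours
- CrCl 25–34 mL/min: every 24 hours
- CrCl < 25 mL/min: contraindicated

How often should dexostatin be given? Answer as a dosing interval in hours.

CrCl = (140 − 40) × 48.5 / (72 × 2.14) = 4850.0 / 154.08 ≈ 31.5 mL/min
CrCl ≈ 31 mL/min → bracket 25–34 mL/min → every 24 hours.

every 24 hours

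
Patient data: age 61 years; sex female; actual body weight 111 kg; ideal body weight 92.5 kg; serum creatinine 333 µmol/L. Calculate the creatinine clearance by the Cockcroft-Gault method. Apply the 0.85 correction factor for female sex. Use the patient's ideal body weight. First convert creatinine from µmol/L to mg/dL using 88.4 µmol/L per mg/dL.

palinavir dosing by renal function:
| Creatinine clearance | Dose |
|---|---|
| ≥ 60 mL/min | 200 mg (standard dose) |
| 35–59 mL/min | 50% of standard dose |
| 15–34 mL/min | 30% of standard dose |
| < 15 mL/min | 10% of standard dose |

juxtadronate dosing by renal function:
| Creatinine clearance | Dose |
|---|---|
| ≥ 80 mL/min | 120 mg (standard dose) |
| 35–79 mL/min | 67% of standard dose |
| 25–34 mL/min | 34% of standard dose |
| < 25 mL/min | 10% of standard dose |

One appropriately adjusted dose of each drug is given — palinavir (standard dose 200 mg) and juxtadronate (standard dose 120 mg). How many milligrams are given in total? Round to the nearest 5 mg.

SCr = 333 / 88.4 = 3.767 mg/dL
CrCl = (140 − 61) × 92.5 / (72 × 3.767) × 0.85 = 7307.5 / 271.22 × 0.85 ≈ 22.9 mL/min
CrCl ≈ 23 mL/min.
palinavir: 15–34 mL/min → 30% of 200 mg = 60 mg.
juxtadronate: < 25 mL/min → 10% of 120 mg = 12 mg.
Total = 60 + 12 = 72 mg.

70 mg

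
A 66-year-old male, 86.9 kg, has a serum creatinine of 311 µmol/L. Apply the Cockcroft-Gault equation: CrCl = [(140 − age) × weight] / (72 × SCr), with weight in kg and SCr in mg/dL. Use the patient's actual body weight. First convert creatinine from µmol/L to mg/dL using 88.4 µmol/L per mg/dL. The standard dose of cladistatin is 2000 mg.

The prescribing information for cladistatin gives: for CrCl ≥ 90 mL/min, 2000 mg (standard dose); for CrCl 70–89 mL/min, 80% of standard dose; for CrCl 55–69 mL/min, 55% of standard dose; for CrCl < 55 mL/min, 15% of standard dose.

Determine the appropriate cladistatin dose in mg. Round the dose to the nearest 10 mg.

300 mg

SCr = 311 / 88.4 = 3.518 mg/dL
CrCl = (140 − 66) × 86.9 / (72 × 3.518) = 6430.6 / 253.30 ≈ 25.4 mL/min
CrCl ≈ 25 mL/min → bracket < 55 mL/min.
15% of 2000 mg = 300 mg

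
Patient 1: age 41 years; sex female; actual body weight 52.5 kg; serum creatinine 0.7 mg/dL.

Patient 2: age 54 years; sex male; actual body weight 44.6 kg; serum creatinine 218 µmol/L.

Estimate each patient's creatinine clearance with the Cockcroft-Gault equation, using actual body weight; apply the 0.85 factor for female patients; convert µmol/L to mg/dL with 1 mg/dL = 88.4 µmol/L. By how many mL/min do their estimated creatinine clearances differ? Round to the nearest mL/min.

Patient 1: CrCl = (140 − 41) × 52.5 / (72 × 0.7) × 0.85 = 5197.5 / 50.40 × 0.85 ≈ 87.7 mL/min
Patient 2: SCr = 218 / 88.4 = 2.466 mg/dL
Patient 2: CrCl = (140 − 54) × 44.6 / (72 × 2.466) = 3835.6 / 177.55 ≈ 21.6 mL/min
|87.7 − 21.6| = 66.1 mL/min

66 mL/min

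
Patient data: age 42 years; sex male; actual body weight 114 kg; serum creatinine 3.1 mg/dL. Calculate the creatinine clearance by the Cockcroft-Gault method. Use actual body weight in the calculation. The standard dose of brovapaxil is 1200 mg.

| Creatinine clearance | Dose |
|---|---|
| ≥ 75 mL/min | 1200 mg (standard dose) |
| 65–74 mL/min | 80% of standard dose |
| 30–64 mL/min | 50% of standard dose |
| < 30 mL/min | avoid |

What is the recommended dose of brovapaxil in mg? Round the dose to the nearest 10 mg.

600 mg

CrCl = (140 − 42) × 114 / (72 × 3.1) = 11172.0 / 223.20 ≈ 50.1 mL/min
CrCl ≈ 50 mL/min → bracket 30–64 mL/min.
50% of 1200 mg = 600 mg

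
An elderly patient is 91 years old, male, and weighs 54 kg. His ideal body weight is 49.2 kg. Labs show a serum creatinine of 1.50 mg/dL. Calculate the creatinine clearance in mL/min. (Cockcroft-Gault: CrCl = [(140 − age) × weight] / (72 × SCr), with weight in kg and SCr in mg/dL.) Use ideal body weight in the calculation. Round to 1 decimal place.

22.3 mL/min

CrCl = (140 − 91) × 49.2 / (72 × 1.5) = 2410.8 / 108.00 ≈ 22.3 mL/min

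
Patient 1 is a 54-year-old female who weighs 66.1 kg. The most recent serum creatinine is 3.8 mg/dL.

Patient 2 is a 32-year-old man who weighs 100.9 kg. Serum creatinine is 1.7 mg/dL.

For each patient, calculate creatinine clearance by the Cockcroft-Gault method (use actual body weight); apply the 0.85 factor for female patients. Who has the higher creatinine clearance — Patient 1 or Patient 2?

Patient 2

Patient 1: CrCl = (140 − 54) × 66.1 / (72 × 3.8) × 0.85 = 5684.6 / 273.60 × 0.85 ≈ 17.7 mL/min
Patient 2: CrCl = (140 − 32) × 100.9 / (72 × 1.7) = 10897.2 / 122.40 ≈ 89.0 mL/min
17.7 vs 89.0 mL/min → Patient 2 is higher.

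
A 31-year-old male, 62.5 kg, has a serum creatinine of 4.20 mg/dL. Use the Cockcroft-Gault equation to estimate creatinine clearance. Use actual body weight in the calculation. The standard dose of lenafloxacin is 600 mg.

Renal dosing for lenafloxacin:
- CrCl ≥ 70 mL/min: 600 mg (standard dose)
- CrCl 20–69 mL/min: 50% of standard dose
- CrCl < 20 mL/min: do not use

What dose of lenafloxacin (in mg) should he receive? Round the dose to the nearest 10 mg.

CrCl = (140 − 31) × 62.5 / (72 × 4.2) = 6812.5 / 302.40 ≈ 22.5 mL/min
CrCl ≈ 23 mL/min → bracket 20–69 mL/min.
50% of 600 mg = 300 mg

300 mg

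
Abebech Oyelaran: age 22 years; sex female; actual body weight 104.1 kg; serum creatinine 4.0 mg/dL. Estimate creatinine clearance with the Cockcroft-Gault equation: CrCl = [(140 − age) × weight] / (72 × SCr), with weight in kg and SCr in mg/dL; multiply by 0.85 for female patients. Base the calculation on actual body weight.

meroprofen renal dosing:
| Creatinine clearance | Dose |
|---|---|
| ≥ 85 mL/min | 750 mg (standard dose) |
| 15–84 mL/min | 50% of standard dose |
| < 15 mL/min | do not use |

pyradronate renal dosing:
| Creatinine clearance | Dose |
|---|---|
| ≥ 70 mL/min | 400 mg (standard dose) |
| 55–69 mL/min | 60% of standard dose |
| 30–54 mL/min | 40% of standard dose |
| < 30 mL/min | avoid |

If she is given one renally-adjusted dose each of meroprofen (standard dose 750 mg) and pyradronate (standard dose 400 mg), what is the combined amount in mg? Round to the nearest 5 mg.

535 mg

CrCl = (140 − 22) × 104.1 / (72 × 4) × 0.85 = 12283.8 / 288.00 × 0.85 ≈ 36.3 mL/min
CrCl ≈ 36 mL/min.
meroprofen: 15–84 mL/min → 50% of 750 mg = 375 mg.
pyradronate: 30–54 mL/min → 40% of 400 mg = 160 mg.
Total = 375 + 160 = 535 mg.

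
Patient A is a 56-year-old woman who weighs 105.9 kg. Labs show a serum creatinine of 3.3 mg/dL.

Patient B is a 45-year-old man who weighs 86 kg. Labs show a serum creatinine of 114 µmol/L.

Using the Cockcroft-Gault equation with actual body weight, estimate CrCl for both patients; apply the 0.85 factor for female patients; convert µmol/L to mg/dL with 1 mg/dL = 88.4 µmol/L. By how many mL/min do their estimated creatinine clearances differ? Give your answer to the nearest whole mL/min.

Patient A: CrCl = (140 − 56) × 105.9 / (72 × 3.3) × 0.85 = 8895.6 / 237.60 × 0.85 ≈ 31.8 mL/min
Patient B: SCr = 114 / 88.4 = 1.29 mg/dL
Patient B: CrCl = (140 − 45) × 86 / (72 × 1.29) = 8170.0 / 92.88 ≈ 88.0 mL/min
|31.8 − 88.0| = 56.2 mL/min

56 mL/min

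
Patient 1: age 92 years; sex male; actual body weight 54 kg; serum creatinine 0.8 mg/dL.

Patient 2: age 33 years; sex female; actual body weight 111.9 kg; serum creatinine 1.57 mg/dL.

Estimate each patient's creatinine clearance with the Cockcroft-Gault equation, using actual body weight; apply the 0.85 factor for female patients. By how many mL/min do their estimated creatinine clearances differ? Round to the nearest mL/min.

45 mL/min

Patient 1: CrCl = (140 − 92) × 54 / (72 × 0.8) = 2592.0 / 57.60 ≈ 45.0 mL/min
Patient 2: CrCl = (140 − 33) × 111.9 / (72 × 1.57) × 0.85 = 11973.3 / 113.04 × 0.85 ≈ 90.0 mL/min
|45.0 − 90.0| = 45.0 mL/min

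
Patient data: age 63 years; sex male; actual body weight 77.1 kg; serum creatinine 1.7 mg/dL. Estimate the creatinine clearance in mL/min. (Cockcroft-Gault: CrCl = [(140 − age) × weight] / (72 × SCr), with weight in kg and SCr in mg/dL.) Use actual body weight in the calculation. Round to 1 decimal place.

CrCl = (140 − 63) × 77.1 / (72 × 1.7) = 5936.7 / 122.40 ≈ 48.5 mL/min

48.5 mL/min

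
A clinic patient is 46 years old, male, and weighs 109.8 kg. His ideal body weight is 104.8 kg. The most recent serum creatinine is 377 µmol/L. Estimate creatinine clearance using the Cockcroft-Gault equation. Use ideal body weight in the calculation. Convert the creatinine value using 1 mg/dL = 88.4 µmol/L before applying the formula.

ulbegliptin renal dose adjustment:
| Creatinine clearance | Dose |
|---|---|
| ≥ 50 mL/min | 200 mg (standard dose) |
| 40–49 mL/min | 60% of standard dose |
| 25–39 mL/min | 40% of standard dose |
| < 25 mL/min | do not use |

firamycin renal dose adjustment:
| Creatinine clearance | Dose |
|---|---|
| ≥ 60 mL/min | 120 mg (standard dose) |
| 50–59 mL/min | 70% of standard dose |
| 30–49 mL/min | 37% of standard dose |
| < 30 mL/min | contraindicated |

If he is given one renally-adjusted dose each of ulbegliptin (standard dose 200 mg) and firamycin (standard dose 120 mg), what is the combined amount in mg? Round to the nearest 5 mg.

SCr = 377 / 88.4 = 4.265 mg/dL
CrCl = (140 − 46) × 104.8 / (72 × 4.265) = 9851.2 / 307.08 ≈ 32.1 mL/min
CrCl ≈ 32 mL/min.
ulbegliptin: 25–39 mL/min → 40% of 200 mg = 80 mg.
firamycin: 30–49 mL/min → 37% of 120 mg = 44.4 mg.
Total = 80 + 44.4 = 124.4 mg.

125 mg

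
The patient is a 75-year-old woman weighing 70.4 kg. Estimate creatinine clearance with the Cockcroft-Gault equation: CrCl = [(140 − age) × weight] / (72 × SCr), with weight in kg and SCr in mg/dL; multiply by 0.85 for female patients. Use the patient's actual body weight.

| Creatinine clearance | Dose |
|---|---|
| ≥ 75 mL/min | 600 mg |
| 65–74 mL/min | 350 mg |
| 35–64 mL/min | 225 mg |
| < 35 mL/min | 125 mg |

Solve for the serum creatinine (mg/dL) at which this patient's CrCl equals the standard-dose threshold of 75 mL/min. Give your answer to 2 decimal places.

Standard dose requires CrCl ≥ 75 mL/min.
Set (140 − 75) × 70.4 × 0.85 / (72 × SCr) = 75
SCr = (140 − 75) × 70.4 × 0.85 / (72 × 75) = 0.720 mg/dL

0.72 mg/dL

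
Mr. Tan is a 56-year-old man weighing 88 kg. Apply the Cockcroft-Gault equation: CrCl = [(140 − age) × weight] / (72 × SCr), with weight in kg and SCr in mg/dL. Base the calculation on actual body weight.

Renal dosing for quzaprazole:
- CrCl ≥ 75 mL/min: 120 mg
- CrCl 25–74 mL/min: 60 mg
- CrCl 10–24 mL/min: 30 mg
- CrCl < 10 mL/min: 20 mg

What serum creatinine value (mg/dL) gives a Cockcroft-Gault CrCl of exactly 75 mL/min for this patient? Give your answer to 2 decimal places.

Standard dose requires CrCl ≥ 75 mL/min.
Set (140 − 56) × 88 / (72 × SCr) = 75
SCr = (140 − 56) × 88 / (72 × 75) = 1.369 mg/dL

1.37 mg/dL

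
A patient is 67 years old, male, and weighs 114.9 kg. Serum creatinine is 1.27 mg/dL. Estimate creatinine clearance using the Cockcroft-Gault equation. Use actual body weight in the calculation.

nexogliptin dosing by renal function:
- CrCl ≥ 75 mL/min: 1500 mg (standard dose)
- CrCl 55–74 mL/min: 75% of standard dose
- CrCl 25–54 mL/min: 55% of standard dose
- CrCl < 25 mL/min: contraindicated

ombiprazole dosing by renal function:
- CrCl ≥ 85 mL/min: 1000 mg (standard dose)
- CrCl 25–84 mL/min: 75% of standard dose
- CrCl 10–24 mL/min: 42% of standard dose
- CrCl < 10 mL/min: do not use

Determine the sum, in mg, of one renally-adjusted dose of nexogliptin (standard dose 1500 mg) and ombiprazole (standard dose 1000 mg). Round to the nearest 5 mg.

CrCl = (140 − 67) × 114.9 / (72 × 1.27) = 8387.7 / 91.44 ≈ 91.7 mL/min
CrCl ≈ 92 mL/min.
nexogliptin: ≥ 75 mL/min → 100% of 1500 mg = 1500 mg.
ombiprazole: ≥ 85 mL/min → 100% of 1000 mg = 1000 mg.
Total = 1500 + 1000 = 2500 mg.

2500 mg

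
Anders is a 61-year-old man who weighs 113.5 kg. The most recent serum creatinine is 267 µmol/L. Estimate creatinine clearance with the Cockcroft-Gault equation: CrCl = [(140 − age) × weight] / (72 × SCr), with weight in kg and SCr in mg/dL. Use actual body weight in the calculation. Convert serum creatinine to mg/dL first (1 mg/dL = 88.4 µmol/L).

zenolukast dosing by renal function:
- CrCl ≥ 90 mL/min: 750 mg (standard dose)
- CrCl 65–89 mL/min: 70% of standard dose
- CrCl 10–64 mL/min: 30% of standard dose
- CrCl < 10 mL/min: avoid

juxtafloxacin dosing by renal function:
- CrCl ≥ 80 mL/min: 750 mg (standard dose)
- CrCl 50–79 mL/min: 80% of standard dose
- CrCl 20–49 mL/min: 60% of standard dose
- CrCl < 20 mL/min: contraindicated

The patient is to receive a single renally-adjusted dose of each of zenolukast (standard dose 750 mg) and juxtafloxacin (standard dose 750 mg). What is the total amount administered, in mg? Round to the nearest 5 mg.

SCr = 267 / 88.4 = 3.02 mg/dL
CrCl = (140 − 61) × 113.5 / (72 × 3.02) = 8966.5 / 217.44 ≈ 41.2 mL/min
CrCl ≈ 41 mL/min.
zenolukast: 10–64 mL/min → 30% of 750 mg = 225 mg.
juxtafloxacin: 20–49 mL/min → 60% of 750 mg = 450 mg.
Total = 225 + 450 = 675 mg.

675 mg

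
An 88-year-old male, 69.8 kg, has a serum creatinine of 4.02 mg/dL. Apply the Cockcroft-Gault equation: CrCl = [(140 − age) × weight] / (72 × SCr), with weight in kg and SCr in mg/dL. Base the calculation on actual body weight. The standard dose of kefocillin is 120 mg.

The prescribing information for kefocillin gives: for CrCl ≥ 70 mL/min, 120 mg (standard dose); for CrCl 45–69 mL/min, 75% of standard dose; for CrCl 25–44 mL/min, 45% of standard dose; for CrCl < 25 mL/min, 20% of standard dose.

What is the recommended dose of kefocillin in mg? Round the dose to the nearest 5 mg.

CrCl = (140 − 88) × 69.8 / (72 × 4.02) = 3629.6 / 289.44 ≈ 12.5 mL/min
CrCl ≈ 13 mL/min → bracket < 25 mL/min.
20% of 120 mg = 24 mg → 25 mg

25 mg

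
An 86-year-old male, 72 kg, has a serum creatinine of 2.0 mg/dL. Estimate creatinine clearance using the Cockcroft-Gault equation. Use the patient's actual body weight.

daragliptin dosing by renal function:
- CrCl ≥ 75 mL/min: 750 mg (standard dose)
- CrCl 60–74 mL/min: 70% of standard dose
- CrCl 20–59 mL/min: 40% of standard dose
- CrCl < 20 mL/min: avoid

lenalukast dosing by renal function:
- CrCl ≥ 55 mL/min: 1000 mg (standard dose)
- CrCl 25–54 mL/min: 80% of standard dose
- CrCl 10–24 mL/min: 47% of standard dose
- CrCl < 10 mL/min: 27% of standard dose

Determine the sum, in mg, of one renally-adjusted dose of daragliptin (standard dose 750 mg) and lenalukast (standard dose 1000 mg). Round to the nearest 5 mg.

1100 mg

CrCl = (140 − 86) × 72 / (72 × 2) = 3888.0 / 144.00 ≈ 27.0 mL/min
CrCl ≈ 27 mL/min.
daragliptin: 20–59 mL/min → 40% of 750 mg = 300 mg.
lenalukast: 25–54 mL/min → 80% of 1000 mg = 800 mg.
Total = 300 + 800 = 1100 mg.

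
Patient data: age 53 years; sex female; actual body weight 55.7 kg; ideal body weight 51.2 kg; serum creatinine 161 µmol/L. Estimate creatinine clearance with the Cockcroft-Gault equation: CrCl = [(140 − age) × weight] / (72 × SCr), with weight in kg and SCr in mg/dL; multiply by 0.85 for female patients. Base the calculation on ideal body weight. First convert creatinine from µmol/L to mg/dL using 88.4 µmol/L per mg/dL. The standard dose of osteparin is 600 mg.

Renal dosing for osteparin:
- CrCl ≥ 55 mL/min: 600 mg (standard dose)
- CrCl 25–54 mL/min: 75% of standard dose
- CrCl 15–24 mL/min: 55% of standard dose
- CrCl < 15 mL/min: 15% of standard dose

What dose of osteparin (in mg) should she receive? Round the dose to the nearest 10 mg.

450 mg

SCr = 161 / 88.4 = 1.821 mg/dL
CrCl = (140 − 53) × 51.2 / (72 × 1.821) × 0.85 = 4454.4 / 131.11 × 0.85 ≈ 28.9 mL/min
CrCl ≈ 29 mL/min → bracket 25–54 mL/min.
75% of 600 mg = 450 mg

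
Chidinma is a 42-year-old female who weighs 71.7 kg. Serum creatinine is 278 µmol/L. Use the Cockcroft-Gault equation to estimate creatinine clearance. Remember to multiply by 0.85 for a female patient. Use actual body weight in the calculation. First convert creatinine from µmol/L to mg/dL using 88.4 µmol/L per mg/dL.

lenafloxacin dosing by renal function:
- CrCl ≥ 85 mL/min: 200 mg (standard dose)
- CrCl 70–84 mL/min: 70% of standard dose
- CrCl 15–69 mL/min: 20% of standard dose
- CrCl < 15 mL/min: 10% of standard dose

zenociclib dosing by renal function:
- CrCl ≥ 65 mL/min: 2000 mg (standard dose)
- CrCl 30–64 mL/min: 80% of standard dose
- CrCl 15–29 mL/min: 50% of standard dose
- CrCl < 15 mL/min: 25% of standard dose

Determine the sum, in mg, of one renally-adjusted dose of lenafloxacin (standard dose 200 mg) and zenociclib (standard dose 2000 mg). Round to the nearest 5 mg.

SCr = 278 / 88.4 = 3.145 mg/dL
CrCl = (140 − 42) × 71.7 / (72 × 3.145) × 0.85 = 7026.6 / 226.44 × 0.85 ≈ 26.4 mL/min
CrCl ≈ 26 mL/min.
lenafloxacin: 15–69 mL/min → 20% of 200 mg = 40 mg.
zenociclib: 15–29 mL/min → 50% of 2000 mg = 1000 mg.
Total = 40 + 1000 = 1040 mg.

1040 mg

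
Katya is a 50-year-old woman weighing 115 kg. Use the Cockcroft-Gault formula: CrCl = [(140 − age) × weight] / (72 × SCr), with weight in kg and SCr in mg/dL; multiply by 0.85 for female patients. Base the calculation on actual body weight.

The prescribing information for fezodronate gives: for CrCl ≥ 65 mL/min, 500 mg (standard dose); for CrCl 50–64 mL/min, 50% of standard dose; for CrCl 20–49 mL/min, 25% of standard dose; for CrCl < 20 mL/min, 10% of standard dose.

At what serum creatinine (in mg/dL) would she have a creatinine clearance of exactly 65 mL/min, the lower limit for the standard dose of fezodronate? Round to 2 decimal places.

1.88 mg/dL

Standard dose requires CrCl ≥ 65 mL/min.
Set (140 − 50) × 115 × 0.85 / (72 × SCr) = 65
SCr = (140 − 50) × 115 × 0.85 / (72 × 65) = 1.880 mg/dL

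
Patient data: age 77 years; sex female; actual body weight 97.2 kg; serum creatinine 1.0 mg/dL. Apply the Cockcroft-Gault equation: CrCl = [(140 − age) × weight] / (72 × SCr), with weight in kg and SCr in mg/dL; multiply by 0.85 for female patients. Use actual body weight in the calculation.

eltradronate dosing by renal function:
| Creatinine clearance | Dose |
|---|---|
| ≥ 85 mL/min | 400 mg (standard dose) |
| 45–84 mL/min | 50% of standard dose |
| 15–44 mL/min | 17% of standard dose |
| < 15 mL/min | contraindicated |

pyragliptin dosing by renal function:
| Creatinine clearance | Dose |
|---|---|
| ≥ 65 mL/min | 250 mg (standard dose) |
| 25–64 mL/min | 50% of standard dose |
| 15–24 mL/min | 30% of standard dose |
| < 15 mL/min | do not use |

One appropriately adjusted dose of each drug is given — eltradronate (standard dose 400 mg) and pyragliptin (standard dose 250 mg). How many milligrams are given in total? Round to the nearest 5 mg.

CrCl = (140 − 77) × 97.2 / (72 × 1) × 0.85 = 6123.6 / 72.00 × 0.85 ≈ 72.3 mL/min
CrCl ≈ 72 mL/min.
eltradronate: 45–84 mL/min → 50% of 400 mg = 200 mg.
pyragliptin: ≥ 65 mL/min → 100% of 250 mg = 250 mg.
Total = 200 + 250 = 450 mg.

450 mg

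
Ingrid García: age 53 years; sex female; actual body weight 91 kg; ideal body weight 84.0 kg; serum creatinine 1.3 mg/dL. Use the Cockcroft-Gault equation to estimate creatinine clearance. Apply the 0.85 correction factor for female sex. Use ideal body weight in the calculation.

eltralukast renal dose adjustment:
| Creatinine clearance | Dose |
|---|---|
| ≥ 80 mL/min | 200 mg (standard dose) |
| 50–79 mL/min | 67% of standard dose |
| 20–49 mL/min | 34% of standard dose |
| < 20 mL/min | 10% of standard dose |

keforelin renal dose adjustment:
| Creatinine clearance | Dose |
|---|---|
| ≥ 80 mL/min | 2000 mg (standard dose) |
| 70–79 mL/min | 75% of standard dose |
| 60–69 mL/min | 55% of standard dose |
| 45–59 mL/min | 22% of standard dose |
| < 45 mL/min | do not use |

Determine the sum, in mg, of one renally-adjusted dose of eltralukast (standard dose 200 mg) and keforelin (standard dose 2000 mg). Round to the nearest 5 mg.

1235 mg

CrCl = (140 − 53) × 84 / (72 × 1.3) × 0.85 = 7308.0 / 93.60 × 0.85 ≈ 66.4 mL/min
CrCl ≈ 66 mL/min.
eltralukast: 50–79 mL/min → 67% of 200 mg = 134 mg.
keforelin: 60–69 mL/min → 55% of 2000 mg = 1100 mg.
Total = 134 + 1100 = 1234 mg.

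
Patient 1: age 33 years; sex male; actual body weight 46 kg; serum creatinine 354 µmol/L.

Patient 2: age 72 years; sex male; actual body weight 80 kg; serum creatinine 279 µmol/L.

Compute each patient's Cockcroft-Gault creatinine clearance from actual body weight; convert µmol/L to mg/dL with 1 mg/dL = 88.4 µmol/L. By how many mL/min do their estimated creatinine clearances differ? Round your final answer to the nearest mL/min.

7 mL/min

Patient 1: SCr = 354 / 88.4 = 4.005 mg/dL
Patient 1: CrCl = (140 − 33) × 46 / (72 × 4.005) = 4922.0 / 288.36 ≈ 17.1 mL/min
Patient 2: SCr = 279 / 88.4 = 3.156 mg/dL
Patient 2: CrCl = (140 − 72) × 80 / (72 × 3.156) = 5440.0 / 227.23 ≈ 23.9 mL/min
|17.1 − 23.9| = 6.8 mL/min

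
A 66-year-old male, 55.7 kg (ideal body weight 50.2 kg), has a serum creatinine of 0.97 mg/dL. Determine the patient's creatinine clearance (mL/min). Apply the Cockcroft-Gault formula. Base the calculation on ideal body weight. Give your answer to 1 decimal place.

CrCl = (140 − 66) × 50.2 / (72 × 0.97) = 3714.8 / 69.84 ≈ 53.2 mL/min

53.2 mL/min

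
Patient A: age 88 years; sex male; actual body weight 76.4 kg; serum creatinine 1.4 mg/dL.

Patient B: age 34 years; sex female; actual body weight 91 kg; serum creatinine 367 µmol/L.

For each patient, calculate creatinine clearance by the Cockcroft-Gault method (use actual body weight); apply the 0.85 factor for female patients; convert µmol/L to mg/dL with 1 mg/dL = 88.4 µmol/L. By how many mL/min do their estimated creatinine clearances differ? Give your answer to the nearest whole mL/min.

Patient A: CrCl = (140 − 88) × 76.4 / (72 × 1.4) = 3972.8 / 100.80 ≈ 39.4 mL/min
Patient B: SCr = 367 / 88.4 = 4.152 mg/dL
Patient B: CrCl = (140 − 34) × 91 / (72 × 4.152) × 0.85 = 9646.0 / 298.94 × 0.85 ≈ 27.4 mL/min
|39.4 − 27.4| = 12.0 mL/min

12 mL/min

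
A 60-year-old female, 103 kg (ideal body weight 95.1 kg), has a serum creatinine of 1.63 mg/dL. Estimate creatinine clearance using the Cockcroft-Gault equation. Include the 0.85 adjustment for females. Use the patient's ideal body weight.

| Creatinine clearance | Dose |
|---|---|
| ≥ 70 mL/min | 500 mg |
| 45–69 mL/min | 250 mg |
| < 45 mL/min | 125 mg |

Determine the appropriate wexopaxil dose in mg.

CrCl = (140 − 60) × 95.1 / (72 × 1.63) × 0.85 = 7608.0 / 117.36 × 0.85 ≈ 55.1 mL/min
CrCl ≈ 55 mL/min → bracket 45–69 mL/min.
Dose for this bracket: 250 mg.

250 mg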